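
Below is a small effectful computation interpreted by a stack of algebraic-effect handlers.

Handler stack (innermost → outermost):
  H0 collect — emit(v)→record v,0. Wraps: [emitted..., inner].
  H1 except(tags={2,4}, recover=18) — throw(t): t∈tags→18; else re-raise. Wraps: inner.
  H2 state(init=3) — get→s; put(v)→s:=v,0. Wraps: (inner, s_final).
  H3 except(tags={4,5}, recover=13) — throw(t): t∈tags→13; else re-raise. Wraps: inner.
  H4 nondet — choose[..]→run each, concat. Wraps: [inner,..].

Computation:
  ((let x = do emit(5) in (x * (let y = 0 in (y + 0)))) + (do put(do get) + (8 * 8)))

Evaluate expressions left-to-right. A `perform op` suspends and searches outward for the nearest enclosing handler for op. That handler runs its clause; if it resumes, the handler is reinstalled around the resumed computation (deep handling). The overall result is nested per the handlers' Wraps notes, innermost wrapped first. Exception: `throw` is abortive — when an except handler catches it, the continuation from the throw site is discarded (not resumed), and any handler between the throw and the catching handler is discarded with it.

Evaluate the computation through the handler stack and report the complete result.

Step-by-step:
emit(5) @ H0 ⇒ out+=5
get @ H2 ⇒ 3
put(3) @ H2 ⇒ s:=3
H0 returns [5, 64]
H1 returns [5, 64]
H2 returns ([5, 64], 3)
H3 returns ([5, 64], 3)
H4 returns [([5, 64], 3)]
= [([5, 64], 3)]

Answer: [([5, 64], 3)]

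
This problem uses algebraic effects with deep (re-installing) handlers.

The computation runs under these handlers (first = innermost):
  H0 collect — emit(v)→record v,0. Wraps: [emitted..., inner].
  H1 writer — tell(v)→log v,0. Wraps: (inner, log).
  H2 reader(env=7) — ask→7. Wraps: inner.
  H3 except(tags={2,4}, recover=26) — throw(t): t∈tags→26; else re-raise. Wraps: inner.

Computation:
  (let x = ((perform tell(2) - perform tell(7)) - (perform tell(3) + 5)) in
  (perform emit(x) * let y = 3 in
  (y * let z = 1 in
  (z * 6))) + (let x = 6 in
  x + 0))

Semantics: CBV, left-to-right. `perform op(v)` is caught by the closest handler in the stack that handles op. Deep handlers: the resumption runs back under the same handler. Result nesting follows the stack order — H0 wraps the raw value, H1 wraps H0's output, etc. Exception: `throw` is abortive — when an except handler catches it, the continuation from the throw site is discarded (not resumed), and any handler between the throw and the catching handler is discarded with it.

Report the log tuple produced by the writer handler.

Answer: (2, 7, 3)

Evaluation trace:
tell(2) @ H1 ⇒ log+=2
tell(7) @ H1 ⇒ log+=7
tell(3) @ H1 ⇒ log+=3
emit(-5) @ H0 ⇒ out+=-5
H0 returns [-5, 6]
H1 returns ([-5, 6], (2, 7, 3))
H2 returns ([-5, 6], (2, 7, 3))
H3 returns ([-5, 6], (2, 7, 3))
= ([-5, 6], (2, 7, 3))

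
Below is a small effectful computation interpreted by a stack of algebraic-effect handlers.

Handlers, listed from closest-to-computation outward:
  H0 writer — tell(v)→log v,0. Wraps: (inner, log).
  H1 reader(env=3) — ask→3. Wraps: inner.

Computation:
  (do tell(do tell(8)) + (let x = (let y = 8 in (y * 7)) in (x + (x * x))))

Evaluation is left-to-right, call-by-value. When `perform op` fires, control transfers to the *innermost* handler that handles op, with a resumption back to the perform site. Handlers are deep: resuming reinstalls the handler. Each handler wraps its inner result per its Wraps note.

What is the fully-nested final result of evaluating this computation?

Answer: (3192, (8, 0))

Evaluation trace:
tell(8) @ H0 ⇒ log+=8
tell(0) @ H0 ⇒ log+=0
H0 returns (3192, (8, 0))
H1 returns (3192, (8, 0))
= (3192, (8, 0))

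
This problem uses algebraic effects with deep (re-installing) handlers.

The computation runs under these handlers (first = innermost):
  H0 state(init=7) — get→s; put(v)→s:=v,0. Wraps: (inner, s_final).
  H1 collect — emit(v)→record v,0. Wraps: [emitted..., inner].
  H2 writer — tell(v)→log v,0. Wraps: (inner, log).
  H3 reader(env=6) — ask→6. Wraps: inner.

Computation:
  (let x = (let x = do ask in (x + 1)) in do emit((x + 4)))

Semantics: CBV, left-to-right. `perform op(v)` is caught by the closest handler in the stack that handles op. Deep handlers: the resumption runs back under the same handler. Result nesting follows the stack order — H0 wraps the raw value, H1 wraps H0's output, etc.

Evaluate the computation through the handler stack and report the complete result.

Step-by-step:
ask @ H3 ⇒ 6
emit(11) @ H1 ⇒ out+=11
H0 returns (0, 7)
H1 returns [11, (0, 7)]
H2 returns ([11, (0, 7)], ())
H3 returns ([11, (0, 7)], ())
= ([11, (0, 7)], ())

Answer: ([11, (0, 7)], ())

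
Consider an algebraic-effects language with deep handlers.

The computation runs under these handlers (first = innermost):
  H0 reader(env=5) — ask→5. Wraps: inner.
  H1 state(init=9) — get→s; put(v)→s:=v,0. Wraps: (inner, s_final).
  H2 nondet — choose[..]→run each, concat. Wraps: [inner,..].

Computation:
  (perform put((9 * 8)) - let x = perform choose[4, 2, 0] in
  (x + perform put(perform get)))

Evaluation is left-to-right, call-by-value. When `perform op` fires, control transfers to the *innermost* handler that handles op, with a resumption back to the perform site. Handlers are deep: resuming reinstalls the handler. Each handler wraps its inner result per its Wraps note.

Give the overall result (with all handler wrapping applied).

Answer: [(-4, 72), (-2, 72), (0, 72)]

Working:
put(72) @ H1 ⇒ s:=72
choose[4, 2, 0] @ H2
  branch[0] choose=4:
    get @ H1 ⇒ 72
    put(72) @ H1 ⇒ s:=72
    H0 returns -4
    H1 returns (-4, 72)
    H2 returns [(-4, 72)]
  branch[1] choose=2:
    get @ H1 ⇒ 72
    put(72) @ H1 ⇒ s:=72
    H0 returns -2
    H1 returns (-2, 72)
    H2 returns [(-2, 72)]
  branch[2] choose=0:
    get @ H1 ⇒ 72
    put(72) @ H1 ⇒ s:=72
    H0 returns 0
    H1 returns (0, 72)
    H2 returns [(0, 72)]
= [(-4, 72), (-2, 72), (0, 72)]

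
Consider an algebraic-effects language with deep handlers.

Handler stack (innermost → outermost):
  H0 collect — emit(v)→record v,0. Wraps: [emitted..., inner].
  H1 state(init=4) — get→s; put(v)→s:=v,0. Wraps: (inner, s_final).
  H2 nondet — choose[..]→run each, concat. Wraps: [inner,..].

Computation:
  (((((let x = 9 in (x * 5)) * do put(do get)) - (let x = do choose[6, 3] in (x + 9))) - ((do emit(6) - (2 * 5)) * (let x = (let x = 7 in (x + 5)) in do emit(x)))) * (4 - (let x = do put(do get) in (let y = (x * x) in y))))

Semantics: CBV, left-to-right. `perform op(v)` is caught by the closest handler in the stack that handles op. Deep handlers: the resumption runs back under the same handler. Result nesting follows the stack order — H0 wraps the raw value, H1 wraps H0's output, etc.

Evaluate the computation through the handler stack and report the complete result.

Evaluation trace:
get @ H1 ⇒ 4
put(4) @ H1 ⇒ s:=4
choose[6, 3] @ H2
  branch[0] choose=6:
    emit(6) @ H0 ⇒ out+=6
    emit(12) @ H0 ⇒ out+=12
    get @ H1 ⇒ 4
    put(4) @ H1 ⇒ s:=4
    H0 returns [6, 12, -60]
    H1 returns ([6, 12, -60], 4)
    H2 returns [([6, 12, -60], 4)]
  branch[1] choose=3:
    emit(6) @ H0 ⇒ out+=6
    emit(12) @ H0 ⇒ out+=12
    get @ H1 ⇒ 4
    put(4) @ H1 ⇒ s:=4
    H0 returns [6, 12, -48]
    H1 returns ([6, 12, -48], 4)
    H2 returns [([6, 12, -48], 4)]
= [([6, 12, -60], 4), ([6, 12, -48], 4)]

Answer: [([6, 12, -60], 4), ([6, 12, -48], 4)]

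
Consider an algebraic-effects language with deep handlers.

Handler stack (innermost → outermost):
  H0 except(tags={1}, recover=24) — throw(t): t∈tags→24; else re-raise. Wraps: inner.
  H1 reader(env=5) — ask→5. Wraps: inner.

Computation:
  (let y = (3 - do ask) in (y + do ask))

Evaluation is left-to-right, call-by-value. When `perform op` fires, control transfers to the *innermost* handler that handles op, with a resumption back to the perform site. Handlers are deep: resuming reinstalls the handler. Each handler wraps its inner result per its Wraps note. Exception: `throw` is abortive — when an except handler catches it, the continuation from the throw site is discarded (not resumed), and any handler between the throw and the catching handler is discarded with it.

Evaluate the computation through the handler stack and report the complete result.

Answer: 3

Step-by-step:
ask @ H1 ⇒ 5
ask @ H1 ⇒ 5
H0 returns 3
H1 returns 3
= 3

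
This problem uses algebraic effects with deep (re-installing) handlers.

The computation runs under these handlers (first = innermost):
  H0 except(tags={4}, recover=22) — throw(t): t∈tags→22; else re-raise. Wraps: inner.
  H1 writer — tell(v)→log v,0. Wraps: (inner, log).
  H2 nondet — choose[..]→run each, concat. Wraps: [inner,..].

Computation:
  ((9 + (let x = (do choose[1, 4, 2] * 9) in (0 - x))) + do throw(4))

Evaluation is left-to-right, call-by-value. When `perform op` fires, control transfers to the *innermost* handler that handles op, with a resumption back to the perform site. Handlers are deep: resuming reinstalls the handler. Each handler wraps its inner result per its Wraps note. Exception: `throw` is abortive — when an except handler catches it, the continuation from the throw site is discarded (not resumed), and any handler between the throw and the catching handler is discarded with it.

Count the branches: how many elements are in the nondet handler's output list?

Evaluation trace:
choose[1, 4, 2] @ H2
  branch[0] choose=1:
    throw(4) @ H0 caught ⇒ 22
    H1 returns (22, ())
    H2 returns [(22, ())]
  branch[1] choose=4:
    throw(4) @ H0 caught ⇒ 22
    H1 returns (22, ())
    H2 returns [(22, ())]
  branch[2] choose=2:
    throw(4) @ H0 caught ⇒ 22
    H1 returns (22, ())
    H2 returns [(22, ())]
= [(22, ()), (22, ()), (22, ())]

Answer: 3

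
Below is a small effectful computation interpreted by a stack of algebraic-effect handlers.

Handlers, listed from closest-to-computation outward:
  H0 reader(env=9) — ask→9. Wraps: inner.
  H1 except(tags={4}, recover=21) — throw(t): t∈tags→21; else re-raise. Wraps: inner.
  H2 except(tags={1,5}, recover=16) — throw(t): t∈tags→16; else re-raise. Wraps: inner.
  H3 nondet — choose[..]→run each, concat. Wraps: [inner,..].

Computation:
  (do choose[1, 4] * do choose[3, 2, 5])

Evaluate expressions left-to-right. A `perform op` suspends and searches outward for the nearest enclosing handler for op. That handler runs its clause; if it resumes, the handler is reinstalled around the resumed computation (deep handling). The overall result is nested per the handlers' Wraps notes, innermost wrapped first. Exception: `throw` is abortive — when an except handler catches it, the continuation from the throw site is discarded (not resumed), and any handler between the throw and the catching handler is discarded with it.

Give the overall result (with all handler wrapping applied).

Answer: [3, 2, 5, 12, 8, 20]

Evaluation trace:
choose[1, 4] @ H3
  branch[0] choose=1:
    choose[3, 2, 5] @ H3
      branch[0] choose=3:
        H0 returns 3
        H1 returns 3
        H2 returns 3
        H3 returns [3]
      branch[1] choose=2:
        H0 returns 2
        H1 returns 2
        H2 returns 2
        H3 returns [2]
      branch[2] choose=5:
        H0 returns 5
        H1 returns 5
        H2 returns 5
        H3 returns [5]
  branch[1] choose=4:
    choose[3, 2, 5] @ H3
      branch[0] choose=3:
        H0 returns 12
        H1 returns 12
        H2 returns 12
        H3 returns [12]
      branch[1] choose=2:
        H0 returns 8
        H1 returns 8
        H2 returns 8
        H3 returns [8]
      branch[2] choose=5:
        H0 returns 20
        H1 returns 20
        H2 returns 20
        H3 returns [20]
= [3, 2, 5, 12, 8, 20]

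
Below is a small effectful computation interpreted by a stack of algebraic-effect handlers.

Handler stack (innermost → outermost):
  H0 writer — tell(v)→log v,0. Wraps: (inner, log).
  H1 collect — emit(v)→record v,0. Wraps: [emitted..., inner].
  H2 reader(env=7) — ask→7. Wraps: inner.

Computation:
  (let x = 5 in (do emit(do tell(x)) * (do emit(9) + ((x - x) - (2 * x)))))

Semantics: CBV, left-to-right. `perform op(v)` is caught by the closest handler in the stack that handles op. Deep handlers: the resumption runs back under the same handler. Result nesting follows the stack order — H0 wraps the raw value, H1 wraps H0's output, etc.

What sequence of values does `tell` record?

Evaluation trace:
tell(5) @ H0 ⇒ log+=5
emit(0) @ H1 ⇒ out+=0
emit(9) @ H1 ⇒ out+=9
H0 returns (0, (5))
H1 returns [0, 9, (0, (5))]
H2 returns [0, 9, (0, (5))]
= [0, 9, (0, (5))]

Answer: (5)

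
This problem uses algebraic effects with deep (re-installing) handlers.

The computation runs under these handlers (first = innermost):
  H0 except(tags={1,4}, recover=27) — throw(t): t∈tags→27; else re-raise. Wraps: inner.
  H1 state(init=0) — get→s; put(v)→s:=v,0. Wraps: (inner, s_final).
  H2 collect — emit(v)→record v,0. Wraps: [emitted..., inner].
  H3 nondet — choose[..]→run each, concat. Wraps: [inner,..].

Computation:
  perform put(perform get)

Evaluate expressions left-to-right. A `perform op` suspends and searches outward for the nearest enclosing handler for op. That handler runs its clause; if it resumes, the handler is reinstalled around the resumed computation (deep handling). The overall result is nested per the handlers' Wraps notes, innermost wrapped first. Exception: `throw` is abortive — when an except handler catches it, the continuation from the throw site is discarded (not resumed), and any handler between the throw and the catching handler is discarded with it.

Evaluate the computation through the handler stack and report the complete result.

Evaluation trace:
get @ H1 ⇒ 0
put(0) @ H1 ⇒ s:=0
H0 returns 0
H1 returns (0, 0)
H2 returns [(0, 0)]
H3 returns [[(0, 0)]]
= [[(0, 0)]]

Answer: [[(0, 0)]]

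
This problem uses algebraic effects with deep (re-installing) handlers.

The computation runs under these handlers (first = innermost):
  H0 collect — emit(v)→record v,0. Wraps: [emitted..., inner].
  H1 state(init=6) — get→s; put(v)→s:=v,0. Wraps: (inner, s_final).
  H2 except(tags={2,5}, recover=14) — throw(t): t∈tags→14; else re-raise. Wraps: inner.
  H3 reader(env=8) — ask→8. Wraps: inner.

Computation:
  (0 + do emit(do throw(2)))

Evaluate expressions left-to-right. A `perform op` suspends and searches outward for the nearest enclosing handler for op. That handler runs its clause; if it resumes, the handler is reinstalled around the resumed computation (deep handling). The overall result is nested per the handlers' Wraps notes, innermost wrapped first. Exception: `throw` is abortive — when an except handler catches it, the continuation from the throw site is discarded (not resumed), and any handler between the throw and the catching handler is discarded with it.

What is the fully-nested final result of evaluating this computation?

Evaluation trace:
throw(2) @ H2 caught ⇒ 14
H3 returns 14
= 14

Answer: 14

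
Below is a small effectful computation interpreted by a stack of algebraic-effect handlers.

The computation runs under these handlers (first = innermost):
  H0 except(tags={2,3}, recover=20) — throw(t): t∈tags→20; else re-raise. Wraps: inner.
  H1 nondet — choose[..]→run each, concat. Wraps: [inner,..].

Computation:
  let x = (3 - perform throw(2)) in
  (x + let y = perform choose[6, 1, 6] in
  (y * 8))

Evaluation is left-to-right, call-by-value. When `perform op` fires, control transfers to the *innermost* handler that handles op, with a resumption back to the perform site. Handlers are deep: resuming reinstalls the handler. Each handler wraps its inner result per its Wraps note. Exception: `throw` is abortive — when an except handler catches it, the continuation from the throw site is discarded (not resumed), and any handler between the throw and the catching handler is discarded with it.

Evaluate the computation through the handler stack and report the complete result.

Step-by-step:
throw(2) @ H0 caught ⇒ 20
H1 returns [20]
= [20]

Answer: [20]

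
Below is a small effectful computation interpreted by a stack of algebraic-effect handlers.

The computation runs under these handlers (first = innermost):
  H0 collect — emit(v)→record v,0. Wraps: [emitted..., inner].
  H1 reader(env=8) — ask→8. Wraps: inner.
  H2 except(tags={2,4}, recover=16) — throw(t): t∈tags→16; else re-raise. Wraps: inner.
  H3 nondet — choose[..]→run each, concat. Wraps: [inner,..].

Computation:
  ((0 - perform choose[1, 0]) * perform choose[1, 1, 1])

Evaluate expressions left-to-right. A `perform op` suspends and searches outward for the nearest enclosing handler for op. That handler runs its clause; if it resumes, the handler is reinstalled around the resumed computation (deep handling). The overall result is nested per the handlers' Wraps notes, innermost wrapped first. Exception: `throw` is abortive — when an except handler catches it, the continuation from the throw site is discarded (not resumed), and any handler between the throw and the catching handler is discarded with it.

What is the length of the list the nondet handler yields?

Evaluation trace:
choose[1, 0] @ H3
  branch[0] choose=1:
    choose[1, 1, 1] @ H3
      branch[0] choose=1:
        H0 returns [-1]
        H1 returns [-1]
        H2 returns [-1]
        H3 returns [[-1]]
      branch[1] choose=1:
        H0 returns [-1]
        H1 returns [-1]
        H2 returns [-1]
        H3 returns [[-1]]
      branch[2] choose=1:
        H0 returns [-1]
        H1 returns [-1]
        H2 returns [-1]
        H3 returns [[-1]]
  branch[1] choose=0:
    choose[1, 1, 1] @ H3
      branch[0] choose=1:
        H0 returns [0]
        H1 returns [0]
        H2 returns [0]
        H3 returns [[0]]
      branch[1] choose=1:
        H0 returns [0]
        H1 returns [0]
        H2 returns [0]
        H3 returns [[0]]
      branch[2] choose=1:
        H0 returns [0]
        H1 returns [0]
        H2 returns [0]
        H3 returns [[0]]
= [[-1], [-1], [-1], [0], [0], [0]]

Answer: 6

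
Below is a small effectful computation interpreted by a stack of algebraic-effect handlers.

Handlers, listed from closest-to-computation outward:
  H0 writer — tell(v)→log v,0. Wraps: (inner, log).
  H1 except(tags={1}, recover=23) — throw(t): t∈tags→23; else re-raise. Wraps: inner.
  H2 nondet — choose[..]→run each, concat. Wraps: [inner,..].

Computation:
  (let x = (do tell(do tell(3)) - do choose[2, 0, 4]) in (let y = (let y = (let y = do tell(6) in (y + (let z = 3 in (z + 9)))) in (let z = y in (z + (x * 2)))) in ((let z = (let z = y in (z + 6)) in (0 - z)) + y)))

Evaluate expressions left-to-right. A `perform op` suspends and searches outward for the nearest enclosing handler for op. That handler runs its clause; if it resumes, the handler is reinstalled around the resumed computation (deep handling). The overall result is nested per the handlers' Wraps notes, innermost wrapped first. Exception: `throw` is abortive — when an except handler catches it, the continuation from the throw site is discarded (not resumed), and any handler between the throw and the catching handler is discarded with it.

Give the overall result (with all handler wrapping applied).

Step-by-step:
tell(3) @ H0 ⇒ log+=3
tell(0) @ H0 ⇒ log+=0
choose[2, 0, 4] @ H2
  branch[0] choose=2:
    tell(6) @ H0 ⇒ log+=6
    H0 returns (-6, (3, 0, 6))
    H1 returns (-6, (3, 0, 6))
    H2 returns [(-6, (3, 0, 6))]
  branch[1] choose=0:
    tell(6) @ H0 ⇒ log+=6
    H0 returns (-6, (3, 0, 6))
    H1 returns (-6, (3, 0, 6))
    H2 returns [(-6, (3, 0, 6))]
  branch[2] choose=4:
    tell(6) @ H0 ⇒ log+=6
    H0 returns (-6, (3, 0, 6))
    H1 returns (-6, (3, 0, 6))
    H2 returns [(-6, (3, 0, 6))]
= [(-6, (3, 0, 6)), (-6, (3, 0, 6)), (-6, (3, 0, 6))]

Answer: [(-6, (3, 0, 6)), (-6, (3, 0, 6)), (-6, (3, 0, 6))]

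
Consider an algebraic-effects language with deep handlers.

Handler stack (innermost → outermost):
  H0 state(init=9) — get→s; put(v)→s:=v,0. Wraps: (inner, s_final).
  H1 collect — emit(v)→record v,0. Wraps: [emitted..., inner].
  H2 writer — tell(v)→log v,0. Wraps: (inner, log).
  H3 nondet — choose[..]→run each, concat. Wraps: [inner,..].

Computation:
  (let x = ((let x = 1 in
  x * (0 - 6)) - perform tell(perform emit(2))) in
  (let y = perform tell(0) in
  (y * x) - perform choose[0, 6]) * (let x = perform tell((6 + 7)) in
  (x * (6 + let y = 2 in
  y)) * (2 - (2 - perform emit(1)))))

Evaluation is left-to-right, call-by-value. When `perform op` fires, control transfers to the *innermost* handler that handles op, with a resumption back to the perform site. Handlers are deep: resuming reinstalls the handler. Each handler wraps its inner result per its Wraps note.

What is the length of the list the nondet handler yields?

Step-by-step:
emit(2) @ H1 ⇒ out+=2
tell(0) @ H2 ⇒ log+=0
tell(0) @ H2 ⇒ log+=0
choose[0, 6] @ H3
  branch[0] choose=0:
    tell(13) @ H2 ⇒ log+=13
    emit(1) @ H1 ⇒ out+=1
    H0 returns (0, 9)
    H1 returns [2, 1, (0, 9)]
    H2 returns ([2, 1, (0, 9)], (0, 0, 13))
    H3 returns [([2, 1, (0, 9)], (0, 0, 13))]
  branch[1] choose=6:
    tell(13) @ H2 ⇒ log+=13
    emit(1) @ H1 ⇒ out+=1
    H0 returns (0, 9)
    H1 returns [2, 1, (0, 9)]
    H2 returns ([2, 1, (0, 9)], (0, 0, 13))
    H3 returns [([2, 1, (0, 9)], (0, 0, 13))]
= [([2, 1, (0, 9)], (0, 0, 13)), ([2, 1, (0, 9)], (0, 0, 13))]

Answer: 2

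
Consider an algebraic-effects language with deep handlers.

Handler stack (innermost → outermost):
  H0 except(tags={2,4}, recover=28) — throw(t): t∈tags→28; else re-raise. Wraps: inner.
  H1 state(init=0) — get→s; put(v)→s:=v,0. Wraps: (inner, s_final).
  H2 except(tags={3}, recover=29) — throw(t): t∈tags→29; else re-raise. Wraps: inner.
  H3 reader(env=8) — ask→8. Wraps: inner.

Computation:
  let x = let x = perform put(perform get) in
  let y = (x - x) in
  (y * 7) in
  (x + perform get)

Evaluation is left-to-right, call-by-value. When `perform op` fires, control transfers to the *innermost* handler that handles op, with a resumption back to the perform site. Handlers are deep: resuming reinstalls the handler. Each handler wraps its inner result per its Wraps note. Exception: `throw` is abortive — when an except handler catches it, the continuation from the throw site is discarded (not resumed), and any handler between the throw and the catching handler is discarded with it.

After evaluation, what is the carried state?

Answer: 0

Evaluation trace:
get @ H1 ⇒ 0
put(0) @ H1 ⇒ s:=0
get @ H1 ⇒ 0
H0 returns 0
H1 returns (0, 0)
H2 returns (0, 0)
H3 returns (0, 0)
= (0, 0)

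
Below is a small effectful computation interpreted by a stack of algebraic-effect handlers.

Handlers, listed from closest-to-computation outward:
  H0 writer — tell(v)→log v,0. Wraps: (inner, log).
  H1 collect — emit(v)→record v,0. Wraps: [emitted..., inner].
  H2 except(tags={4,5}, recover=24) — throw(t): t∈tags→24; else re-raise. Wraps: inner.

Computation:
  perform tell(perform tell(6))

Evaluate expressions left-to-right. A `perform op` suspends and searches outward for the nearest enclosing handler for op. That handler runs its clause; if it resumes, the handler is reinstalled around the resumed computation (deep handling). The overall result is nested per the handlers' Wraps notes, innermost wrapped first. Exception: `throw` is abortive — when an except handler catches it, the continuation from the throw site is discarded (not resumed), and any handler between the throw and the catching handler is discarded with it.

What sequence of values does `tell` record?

Evaluation trace:
tell(6) @ H0 ⇒ log+=6
tell(0) @ H0 ⇒ log+=0
H0 returns (0, (6, 0))
H1 returns [(0, (6, 0))]
H2 returns [(0, (6, 0))]
= [(0, (6, 0))]

Answer: (6, 0)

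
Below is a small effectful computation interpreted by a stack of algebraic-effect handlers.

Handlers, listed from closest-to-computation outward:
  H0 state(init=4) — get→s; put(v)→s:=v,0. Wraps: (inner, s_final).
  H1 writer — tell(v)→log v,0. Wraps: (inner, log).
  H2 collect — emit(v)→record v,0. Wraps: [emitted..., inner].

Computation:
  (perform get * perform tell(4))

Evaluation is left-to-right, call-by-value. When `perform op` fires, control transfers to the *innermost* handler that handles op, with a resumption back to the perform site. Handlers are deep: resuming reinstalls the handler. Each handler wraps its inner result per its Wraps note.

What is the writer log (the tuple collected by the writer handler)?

Evaluation trace:
get @ H0 ⇒ 4
tell(4) @ H1 ⇒ log+=4
H0 returns (0, 4)
H1 returns ((0, 4), (4))
H2 returns [((0, 4), (4))]
= [((0, 4), (4))]

Answer: (4)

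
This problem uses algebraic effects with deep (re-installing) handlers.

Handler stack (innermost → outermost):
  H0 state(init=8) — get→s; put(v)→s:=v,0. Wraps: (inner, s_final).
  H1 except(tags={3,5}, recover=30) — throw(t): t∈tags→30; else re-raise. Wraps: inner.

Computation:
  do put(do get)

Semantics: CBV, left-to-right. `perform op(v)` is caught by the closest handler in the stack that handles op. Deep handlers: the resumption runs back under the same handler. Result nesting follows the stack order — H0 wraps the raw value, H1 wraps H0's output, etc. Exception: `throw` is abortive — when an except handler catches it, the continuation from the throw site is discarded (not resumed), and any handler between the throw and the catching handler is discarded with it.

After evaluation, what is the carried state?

Step-by-step:
get @ H0 ⇒ 8
put(8) @ H0 ⇒ s:=8
H0 returns (0, 8)
H1 returns (0, 8)
= (0, 8)

Answer: 8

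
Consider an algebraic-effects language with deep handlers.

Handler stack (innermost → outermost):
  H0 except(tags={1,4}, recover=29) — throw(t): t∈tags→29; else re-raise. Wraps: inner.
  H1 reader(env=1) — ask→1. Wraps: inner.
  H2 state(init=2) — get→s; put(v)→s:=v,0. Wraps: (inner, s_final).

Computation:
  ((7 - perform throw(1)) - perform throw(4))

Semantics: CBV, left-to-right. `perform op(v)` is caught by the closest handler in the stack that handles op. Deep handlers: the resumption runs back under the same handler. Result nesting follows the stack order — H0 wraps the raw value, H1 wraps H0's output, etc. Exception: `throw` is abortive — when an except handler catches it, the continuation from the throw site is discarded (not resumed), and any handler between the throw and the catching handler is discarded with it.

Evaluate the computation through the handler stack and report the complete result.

Working:
throw(1) @ H0 caught ⇒ 29
H1 returns 29
H2 returns (29, 2)
= (29, 2)

Answer: (29, 2)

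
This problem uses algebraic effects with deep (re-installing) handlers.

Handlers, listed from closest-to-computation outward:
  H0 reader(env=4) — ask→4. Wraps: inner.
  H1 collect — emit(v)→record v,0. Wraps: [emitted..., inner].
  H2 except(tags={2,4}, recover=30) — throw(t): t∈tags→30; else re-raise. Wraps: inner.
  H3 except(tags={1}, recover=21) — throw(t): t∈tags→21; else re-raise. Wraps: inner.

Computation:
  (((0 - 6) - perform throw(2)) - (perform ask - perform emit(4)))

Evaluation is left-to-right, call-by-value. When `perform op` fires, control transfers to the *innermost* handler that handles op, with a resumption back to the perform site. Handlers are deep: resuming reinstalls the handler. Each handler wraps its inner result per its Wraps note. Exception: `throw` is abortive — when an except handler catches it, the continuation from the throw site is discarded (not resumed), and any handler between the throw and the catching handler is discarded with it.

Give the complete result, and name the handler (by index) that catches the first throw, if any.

Answer: 30 ; first throw caught by: H2

Step-by-step:
throw(2) @ H2 caught ⇒ 30
H3 returns 30
= 30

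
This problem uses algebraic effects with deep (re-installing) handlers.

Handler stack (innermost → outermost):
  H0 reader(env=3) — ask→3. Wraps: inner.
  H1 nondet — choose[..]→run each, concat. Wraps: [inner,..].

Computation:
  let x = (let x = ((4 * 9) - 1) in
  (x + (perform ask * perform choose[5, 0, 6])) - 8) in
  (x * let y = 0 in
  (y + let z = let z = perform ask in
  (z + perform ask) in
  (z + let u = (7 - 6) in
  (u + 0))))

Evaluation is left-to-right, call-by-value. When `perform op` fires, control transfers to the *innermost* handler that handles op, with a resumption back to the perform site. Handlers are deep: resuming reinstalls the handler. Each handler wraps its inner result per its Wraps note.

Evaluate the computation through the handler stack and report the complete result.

Working:
ask @ H0 ⇒ 3
choose[5, 0, 6] @ H1
  branch[0] choose=5:
    ask @ H0 ⇒ 3
    ask @ H0 ⇒ 3
    H0 returns 294
    H1 returns [294]
  branch[1] choose=0:
    ask @ H0 ⇒ 3
    ask @ H0 ⇒ 3
    H0 returns 189
    H1 returns [189]
  branch[2] choose=6:
    ask @ H0 ⇒ 3
    ask @ H0 ⇒ 3
    H0 returns 315
    H1 returns [315]
= [294, 189, 315]

Answer: [294, 189, 315]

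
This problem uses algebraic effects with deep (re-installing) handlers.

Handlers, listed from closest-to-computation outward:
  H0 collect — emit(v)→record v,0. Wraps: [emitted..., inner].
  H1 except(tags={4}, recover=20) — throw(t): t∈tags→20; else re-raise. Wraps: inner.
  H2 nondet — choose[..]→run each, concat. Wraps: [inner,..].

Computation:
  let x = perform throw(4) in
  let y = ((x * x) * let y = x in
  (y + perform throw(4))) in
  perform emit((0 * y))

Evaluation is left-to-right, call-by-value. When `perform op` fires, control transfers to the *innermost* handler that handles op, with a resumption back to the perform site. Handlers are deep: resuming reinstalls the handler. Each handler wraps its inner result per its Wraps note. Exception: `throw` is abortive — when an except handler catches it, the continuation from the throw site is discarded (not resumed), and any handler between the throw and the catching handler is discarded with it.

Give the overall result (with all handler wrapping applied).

Answer: [20]

Step-by-step:
throw(4) @ H1 caught ⇒ 20
H2 returns [20]
= [20]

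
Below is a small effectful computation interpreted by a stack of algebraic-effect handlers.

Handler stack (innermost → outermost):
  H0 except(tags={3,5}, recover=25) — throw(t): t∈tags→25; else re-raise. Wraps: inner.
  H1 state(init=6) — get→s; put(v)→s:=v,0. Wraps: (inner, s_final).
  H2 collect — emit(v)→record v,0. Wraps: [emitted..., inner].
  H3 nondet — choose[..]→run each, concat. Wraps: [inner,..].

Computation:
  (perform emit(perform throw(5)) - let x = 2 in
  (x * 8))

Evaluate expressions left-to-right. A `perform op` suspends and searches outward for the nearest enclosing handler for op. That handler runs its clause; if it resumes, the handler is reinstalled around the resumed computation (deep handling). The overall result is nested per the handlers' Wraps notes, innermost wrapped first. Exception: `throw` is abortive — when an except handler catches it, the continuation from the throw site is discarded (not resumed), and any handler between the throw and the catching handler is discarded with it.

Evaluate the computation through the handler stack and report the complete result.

Evaluation trace:
throw(5) @ H0 caught ⇒ 25
H1 returns (25, 6)
H2 returns [(25, 6)]
H3 returns [[(25, 6)]]
= [[(25, 6)]]

Answer: [[(25, 6)]]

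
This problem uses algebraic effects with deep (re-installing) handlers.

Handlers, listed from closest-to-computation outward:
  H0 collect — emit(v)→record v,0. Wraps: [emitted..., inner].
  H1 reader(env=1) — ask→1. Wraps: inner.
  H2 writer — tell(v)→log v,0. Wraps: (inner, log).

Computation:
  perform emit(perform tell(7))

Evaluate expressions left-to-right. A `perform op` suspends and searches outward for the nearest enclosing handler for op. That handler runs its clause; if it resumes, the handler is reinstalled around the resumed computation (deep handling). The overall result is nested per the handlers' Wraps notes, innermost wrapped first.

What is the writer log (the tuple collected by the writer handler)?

Answer: (7)

Evaluation trace:
tell(7) @ H2 ⇒ log+=7
emit(0) @ H0 ⇒ out+=0
H0 returns [0, 0]
H1 returns [0, 0]
H2 returns ([0, 0], (7))
= ([0, 0], (7))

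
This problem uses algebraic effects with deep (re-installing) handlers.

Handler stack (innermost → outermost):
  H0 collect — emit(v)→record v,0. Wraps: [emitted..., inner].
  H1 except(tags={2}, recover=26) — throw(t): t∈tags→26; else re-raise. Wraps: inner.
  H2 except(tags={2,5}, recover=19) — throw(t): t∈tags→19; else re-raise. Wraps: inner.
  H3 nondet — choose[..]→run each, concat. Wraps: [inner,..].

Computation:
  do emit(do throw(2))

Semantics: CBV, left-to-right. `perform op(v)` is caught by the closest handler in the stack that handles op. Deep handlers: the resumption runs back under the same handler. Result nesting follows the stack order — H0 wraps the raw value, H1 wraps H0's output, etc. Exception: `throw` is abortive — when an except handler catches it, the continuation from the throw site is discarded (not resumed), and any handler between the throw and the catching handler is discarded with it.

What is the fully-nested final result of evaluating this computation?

Step-by-step:
throw(2) @ H1 caught ⇒ 26
H2 returns 26
H3 returns [26]
= [26]

Answer: [26]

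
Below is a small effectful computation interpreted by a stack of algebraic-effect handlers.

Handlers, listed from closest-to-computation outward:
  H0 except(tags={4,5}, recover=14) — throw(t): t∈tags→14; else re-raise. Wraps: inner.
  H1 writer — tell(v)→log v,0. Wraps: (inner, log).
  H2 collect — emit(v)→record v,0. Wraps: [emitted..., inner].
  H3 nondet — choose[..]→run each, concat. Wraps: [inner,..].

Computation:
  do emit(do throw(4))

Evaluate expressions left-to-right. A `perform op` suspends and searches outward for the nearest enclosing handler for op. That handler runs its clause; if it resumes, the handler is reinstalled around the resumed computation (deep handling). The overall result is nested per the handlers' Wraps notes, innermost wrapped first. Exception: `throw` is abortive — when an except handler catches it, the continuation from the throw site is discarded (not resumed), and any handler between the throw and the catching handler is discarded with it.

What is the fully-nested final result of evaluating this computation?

Answer: [[(14, ())]]

Evaluation trace:
throw(4) @ H0 caught ⇒ 14
H1 returns (14, ())
H2 returns [(14, ())]
H3 returns [[(14, ())]]
= [[(14, ())]]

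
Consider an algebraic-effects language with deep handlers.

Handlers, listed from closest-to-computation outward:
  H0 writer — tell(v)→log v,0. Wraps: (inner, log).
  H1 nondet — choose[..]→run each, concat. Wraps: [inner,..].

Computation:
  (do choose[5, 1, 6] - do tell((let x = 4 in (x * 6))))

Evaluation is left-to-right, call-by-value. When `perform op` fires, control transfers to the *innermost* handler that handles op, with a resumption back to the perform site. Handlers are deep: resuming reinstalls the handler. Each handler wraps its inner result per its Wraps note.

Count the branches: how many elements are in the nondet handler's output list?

Answer: 3

Evaluation trace:
choose[5, 1, 6] @ H1
  branch[0] choose=5:
    tell(24) @ H0 ⇒ log+=24
    H0 returns (5, (24))
    H1 returns [(5, (24))]
  branch[1] choose=1:
    tell(24) @ H0 ⇒ log+=24
    H0 returns (1, (24))
    H1 returns [(1, (24))]
  branch[2] choose=6:
    tell(24) @ H0 ⇒ log+=24
    H0 returns (6, (24))
    H1 returns [(6, (24))]
= [(5, (24)), (1, (24)), (6, (24))]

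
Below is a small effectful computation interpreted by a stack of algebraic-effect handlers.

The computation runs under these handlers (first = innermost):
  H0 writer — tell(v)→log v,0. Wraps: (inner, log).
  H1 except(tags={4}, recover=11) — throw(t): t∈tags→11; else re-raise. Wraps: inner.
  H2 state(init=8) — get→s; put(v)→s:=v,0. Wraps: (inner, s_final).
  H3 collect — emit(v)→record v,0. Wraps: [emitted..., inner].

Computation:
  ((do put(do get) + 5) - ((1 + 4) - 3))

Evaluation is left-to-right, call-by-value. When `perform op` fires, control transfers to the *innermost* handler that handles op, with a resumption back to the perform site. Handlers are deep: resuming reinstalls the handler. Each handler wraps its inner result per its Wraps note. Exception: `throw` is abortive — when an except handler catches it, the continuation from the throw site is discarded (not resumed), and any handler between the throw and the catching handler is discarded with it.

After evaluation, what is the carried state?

Answer: 8

Working:
get @ H2 ⇒ 8
put(8) @ H2 ⇒ s:=8
H0 returns (3, ())
H1 returns (3, ())
H2 returns ((3, ()), 8)
H3 returns [((3, ()), 8)]
= [((3, ()), 8)]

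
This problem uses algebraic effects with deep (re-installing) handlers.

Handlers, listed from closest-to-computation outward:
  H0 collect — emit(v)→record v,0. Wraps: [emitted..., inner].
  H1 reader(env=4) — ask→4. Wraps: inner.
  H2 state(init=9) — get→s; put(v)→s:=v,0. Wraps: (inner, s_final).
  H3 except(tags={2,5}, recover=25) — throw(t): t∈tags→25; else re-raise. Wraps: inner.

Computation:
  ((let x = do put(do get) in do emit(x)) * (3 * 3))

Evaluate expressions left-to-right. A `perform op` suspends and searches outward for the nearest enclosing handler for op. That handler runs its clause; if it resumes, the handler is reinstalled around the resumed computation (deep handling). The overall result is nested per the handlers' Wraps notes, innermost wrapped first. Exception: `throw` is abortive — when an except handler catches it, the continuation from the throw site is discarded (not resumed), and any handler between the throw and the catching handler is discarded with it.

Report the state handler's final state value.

Answer: 9

Working:
get @ H2 ⇒ 9
put(9) @ H2 ⇒ s:=9
emit(0) @ H0 ⇒ out+=0
H0 returns [0, 0]
H1 returns [0, 0]
H2 returns ([0, 0], 9)
H3 returns ([0, 0], 9)
= ([0, 0], 9)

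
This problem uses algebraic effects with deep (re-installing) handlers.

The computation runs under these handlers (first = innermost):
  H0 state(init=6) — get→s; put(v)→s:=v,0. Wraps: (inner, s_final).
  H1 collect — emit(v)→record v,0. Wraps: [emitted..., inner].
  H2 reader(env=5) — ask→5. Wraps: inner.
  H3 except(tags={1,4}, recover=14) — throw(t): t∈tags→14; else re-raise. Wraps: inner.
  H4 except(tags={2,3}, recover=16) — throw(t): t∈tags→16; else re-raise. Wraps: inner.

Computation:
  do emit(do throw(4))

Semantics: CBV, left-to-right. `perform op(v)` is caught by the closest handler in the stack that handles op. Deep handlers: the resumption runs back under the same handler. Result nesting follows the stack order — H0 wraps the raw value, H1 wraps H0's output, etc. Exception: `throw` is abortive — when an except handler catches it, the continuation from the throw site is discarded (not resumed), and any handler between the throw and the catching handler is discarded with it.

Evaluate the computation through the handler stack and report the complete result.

Evaluation trace:
throw(4) @ H3 caught ⇒ 14
H4 returns 14
= 14

Answer: 14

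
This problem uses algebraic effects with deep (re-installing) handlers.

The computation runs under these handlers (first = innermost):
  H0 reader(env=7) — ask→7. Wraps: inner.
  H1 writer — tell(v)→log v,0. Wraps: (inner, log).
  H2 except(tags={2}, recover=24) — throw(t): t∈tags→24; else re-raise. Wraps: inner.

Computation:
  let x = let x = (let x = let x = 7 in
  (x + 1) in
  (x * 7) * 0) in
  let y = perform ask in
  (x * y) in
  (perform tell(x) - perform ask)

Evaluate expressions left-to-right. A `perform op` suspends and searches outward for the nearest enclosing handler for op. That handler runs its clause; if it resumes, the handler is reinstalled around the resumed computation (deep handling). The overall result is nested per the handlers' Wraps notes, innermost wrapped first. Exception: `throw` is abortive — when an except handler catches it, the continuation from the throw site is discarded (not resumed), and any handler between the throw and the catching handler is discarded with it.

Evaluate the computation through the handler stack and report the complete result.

Evaluation trace:
ask @ H0 ⇒ 7
tell(0) @ H1 ⇒ log+=0
ask @ H0 ⇒ 7
H0 returns -7
H1 returns (-7, (0))
H2 returns (-7, (0))
= (-7, (0))

Answer: (-7, (0))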